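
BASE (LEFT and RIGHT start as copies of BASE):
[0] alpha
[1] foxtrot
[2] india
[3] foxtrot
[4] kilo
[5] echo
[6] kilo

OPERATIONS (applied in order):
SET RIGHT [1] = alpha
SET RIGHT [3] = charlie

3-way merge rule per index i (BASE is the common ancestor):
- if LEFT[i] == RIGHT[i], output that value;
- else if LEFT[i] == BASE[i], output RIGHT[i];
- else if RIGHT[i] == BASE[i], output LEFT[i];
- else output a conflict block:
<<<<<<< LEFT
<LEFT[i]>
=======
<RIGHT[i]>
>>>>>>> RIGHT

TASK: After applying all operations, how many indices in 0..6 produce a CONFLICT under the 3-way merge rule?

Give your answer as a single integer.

Final LEFT:  [alpha, foxtrot, india, foxtrot, kilo, echo, kilo]
Final RIGHT: [alpha, alpha, india, charlie, kilo, echo, kilo]
i=0: L=alpha R=alpha -> agree -> alpha
i=1: L=foxtrot=BASE, R=alpha -> take RIGHT -> alpha
i=2: L=india R=india -> agree -> india
i=3: L=foxtrot=BASE, R=charlie -> take RIGHT -> charlie
i=4: L=kilo R=kilo -> agree -> kilo
i=5: L=echo R=echo -> agree -> echo
i=6: L=kilo R=kilo -> agree -> kilo
Conflict count: 0

Answer: 0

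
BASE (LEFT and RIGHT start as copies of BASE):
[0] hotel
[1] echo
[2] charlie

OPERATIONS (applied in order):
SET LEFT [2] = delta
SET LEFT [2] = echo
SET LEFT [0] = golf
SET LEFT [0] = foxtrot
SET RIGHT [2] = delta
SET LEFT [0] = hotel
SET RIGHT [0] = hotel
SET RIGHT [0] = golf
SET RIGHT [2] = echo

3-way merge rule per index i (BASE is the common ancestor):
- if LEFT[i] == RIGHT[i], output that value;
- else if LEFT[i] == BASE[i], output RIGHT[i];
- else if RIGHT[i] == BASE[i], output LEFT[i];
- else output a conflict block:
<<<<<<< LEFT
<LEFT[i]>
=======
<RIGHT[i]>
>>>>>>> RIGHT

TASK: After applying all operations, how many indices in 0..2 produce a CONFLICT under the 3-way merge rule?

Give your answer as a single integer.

Final LEFT:  [hotel, echo, echo]
Final RIGHT: [golf, echo, echo]
i=0: L=hotel=BASE, R=golf -> take RIGHT -> golf
i=1: L=echo R=echo -> agree -> echo
i=2: L=echo R=echo -> agree -> echo
Conflict count: 0

Answer: 0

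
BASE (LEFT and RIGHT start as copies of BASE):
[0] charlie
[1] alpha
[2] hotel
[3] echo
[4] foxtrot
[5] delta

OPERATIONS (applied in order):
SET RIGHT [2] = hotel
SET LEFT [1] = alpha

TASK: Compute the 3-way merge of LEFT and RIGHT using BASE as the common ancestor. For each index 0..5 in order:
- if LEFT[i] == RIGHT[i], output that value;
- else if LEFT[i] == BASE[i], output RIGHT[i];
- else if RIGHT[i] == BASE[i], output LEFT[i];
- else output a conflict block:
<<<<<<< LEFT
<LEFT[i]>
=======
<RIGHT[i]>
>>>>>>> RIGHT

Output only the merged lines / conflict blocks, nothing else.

Answer: charlie
alpha
hotel
echo
foxtrot
delta

Derivation:
Final LEFT:  [charlie, alpha, hotel, echo, foxtrot, delta]
Final RIGHT: [charlie, alpha, hotel, echo, foxtrot, delta]
i=0: L=charlie R=charlie -> agree -> charlie
i=1: L=alpha R=alpha -> agree -> alpha
i=2: L=hotel R=hotel -> agree -> hotel
i=3: L=echo R=echo -> agree -> echo
i=4: L=foxtrot R=foxtrot -> agree -> foxtrot
i=5: L=delta R=delta -> agree -> delta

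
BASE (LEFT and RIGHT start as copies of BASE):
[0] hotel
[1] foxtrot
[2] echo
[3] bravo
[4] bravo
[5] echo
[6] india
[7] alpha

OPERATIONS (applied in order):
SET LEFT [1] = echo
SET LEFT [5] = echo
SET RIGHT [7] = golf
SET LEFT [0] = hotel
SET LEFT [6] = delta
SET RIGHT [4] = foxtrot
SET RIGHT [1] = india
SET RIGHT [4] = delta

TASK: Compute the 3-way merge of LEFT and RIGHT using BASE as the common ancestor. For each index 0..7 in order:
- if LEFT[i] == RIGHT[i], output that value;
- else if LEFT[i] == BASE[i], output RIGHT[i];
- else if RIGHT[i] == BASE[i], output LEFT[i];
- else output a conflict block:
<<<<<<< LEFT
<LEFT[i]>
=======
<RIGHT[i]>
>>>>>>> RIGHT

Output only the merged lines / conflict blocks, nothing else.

Answer: hotel
<<<<<<< LEFT
echo
=======
india
>>>>>>> RIGHT
echo
bravo
delta
echo
delta
golf

Derivation:
Final LEFT:  [hotel, echo, echo, bravo, bravo, echo, delta, alpha]
Final RIGHT: [hotel, india, echo, bravo, delta, echo, india, golf]
i=0: L=hotel R=hotel -> agree -> hotel
i=1: BASE=foxtrot L=echo R=india all differ -> CONFLICT
i=2: L=echo R=echo -> agree -> echo
i=3: L=bravo R=bravo -> agree -> bravo
i=4: L=bravo=BASE, R=delta -> take RIGHT -> delta
i=5: L=echo R=echo -> agree -> echo
i=6: L=delta, R=india=BASE -> take LEFT -> delta
i=7: L=alpha=BASE, R=golf -> take RIGHT -> golf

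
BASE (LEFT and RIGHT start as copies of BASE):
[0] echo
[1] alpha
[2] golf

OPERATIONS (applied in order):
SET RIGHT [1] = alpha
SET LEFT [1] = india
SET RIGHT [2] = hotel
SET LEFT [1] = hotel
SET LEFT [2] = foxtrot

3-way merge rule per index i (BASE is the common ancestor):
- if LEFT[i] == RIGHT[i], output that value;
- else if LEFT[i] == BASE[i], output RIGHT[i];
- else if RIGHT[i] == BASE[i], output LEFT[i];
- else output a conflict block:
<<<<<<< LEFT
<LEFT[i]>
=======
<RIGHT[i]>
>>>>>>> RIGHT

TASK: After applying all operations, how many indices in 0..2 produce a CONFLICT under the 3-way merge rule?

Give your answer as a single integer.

Answer: 1

Derivation:
Final LEFT:  [echo, hotel, foxtrot]
Final RIGHT: [echo, alpha, hotel]
i=0: L=echo R=echo -> agree -> echo
i=1: L=hotel, R=alpha=BASE -> take LEFT -> hotel
i=2: BASE=golf L=foxtrot R=hotel all differ -> CONFLICT
Conflict count: 1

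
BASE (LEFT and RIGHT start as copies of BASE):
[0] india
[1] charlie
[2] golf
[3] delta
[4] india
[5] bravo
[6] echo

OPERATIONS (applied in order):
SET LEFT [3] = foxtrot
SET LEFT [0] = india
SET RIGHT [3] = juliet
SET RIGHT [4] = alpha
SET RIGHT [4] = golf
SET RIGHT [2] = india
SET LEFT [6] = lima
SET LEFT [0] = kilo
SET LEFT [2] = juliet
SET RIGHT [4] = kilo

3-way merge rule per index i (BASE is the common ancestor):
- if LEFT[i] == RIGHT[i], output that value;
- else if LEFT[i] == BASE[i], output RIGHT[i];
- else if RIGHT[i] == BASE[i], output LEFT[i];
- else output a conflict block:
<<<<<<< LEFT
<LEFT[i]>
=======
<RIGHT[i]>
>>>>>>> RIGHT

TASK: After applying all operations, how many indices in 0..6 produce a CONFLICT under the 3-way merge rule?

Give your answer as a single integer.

Answer: 2

Derivation:
Final LEFT:  [kilo, charlie, juliet, foxtrot, india, bravo, lima]
Final RIGHT: [india, charlie, india, juliet, kilo, bravo, echo]
i=0: L=kilo, R=india=BASE -> take LEFT -> kilo
i=1: L=charlie R=charlie -> agree -> charlie
i=2: BASE=golf L=juliet R=india all differ -> CONFLICT
i=3: BASE=delta L=foxtrot R=juliet all differ -> CONFLICT
i=4: L=india=BASE, R=kilo -> take RIGHT -> kilo
i=5: L=bravo R=bravo -> agree -> bravo
i=6: L=lima, R=echo=BASE -> take LEFT -> lima
Conflict count: 2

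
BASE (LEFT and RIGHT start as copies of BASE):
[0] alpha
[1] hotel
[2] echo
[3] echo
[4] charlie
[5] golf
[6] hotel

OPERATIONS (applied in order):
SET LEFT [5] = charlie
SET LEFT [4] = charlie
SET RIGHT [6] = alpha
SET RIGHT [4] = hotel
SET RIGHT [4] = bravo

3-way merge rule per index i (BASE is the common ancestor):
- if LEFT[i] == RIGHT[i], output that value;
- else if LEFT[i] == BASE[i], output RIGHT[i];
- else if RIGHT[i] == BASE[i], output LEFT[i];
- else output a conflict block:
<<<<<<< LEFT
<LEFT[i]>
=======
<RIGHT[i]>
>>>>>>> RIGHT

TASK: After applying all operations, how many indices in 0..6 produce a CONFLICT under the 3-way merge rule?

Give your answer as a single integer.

Answer: 0

Derivation:
Final LEFT:  [alpha, hotel, echo, echo, charlie, charlie, hotel]
Final RIGHT: [alpha, hotel, echo, echo, bravo, golf, alpha]
i=0: L=alpha R=alpha -> agree -> alpha
i=1: L=hotel R=hotel -> agree -> hotel
i=2: L=echo R=echo -> agree -> echo
i=3: L=echo R=echo -> agree -> echo
i=4: L=charlie=BASE, R=bravo -> take RIGHT -> bravo
i=5: L=charlie, R=golf=BASE -> take LEFT -> charlie
i=6: L=hotel=BASE, R=alpha -> take RIGHT -> alpha
Conflict count: 0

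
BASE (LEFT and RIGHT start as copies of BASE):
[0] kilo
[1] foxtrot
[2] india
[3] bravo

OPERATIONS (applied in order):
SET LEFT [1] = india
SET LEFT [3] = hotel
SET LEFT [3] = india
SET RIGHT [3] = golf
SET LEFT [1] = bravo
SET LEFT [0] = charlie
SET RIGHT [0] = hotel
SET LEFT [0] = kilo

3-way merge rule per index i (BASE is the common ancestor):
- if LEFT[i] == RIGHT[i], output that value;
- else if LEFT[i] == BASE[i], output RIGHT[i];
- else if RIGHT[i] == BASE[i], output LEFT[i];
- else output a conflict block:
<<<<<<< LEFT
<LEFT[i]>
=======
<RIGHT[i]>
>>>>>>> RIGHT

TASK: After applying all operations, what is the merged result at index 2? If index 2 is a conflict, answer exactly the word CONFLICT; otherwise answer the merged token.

Answer: india

Derivation:
Final LEFT:  [kilo, bravo, india, india]
Final RIGHT: [hotel, foxtrot, india, golf]
i=0: L=kilo=BASE, R=hotel -> take RIGHT -> hotel
i=1: L=bravo, R=foxtrot=BASE -> take LEFT -> bravo
i=2: L=india R=india -> agree -> india
i=3: BASE=bravo L=india R=golf all differ -> CONFLICT
Index 2 -> india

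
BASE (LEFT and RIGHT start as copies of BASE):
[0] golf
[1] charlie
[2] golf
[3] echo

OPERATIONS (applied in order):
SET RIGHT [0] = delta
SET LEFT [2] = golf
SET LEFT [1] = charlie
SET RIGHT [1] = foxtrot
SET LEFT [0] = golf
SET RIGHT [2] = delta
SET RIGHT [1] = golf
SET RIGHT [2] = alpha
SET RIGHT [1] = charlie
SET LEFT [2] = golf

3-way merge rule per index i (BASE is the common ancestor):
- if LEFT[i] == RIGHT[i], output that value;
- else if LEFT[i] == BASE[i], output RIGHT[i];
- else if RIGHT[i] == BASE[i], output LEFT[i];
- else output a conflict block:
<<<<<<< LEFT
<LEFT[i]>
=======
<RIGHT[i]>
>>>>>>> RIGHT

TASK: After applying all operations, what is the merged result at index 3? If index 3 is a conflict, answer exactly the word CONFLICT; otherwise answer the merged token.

Final LEFT:  [golf, charlie, golf, echo]
Final RIGHT: [delta, charlie, alpha, echo]
i=0: L=golf=BASE, R=delta -> take RIGHT -> delta
i=1: L=charlie R=charlie -> agree -> charlie
i=2: L=golf=BASE, R=alpha -> take RIGHT -> alpha
i=3: L=echo R=echo -> agree -> echo
Index 3 -> echo

Answer: echo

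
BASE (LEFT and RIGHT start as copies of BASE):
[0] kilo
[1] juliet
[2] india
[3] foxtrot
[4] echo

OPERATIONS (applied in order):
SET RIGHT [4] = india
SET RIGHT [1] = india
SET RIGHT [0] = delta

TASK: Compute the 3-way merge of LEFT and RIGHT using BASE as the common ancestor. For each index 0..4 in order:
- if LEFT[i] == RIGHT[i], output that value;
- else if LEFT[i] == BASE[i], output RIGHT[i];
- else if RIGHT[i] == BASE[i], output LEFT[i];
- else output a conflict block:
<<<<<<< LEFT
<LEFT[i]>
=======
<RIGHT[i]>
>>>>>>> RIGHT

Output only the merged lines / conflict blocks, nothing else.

Final LEFT:  [kilo, juliet, india, foxtrot, echo]
Final RIGHT: [delta, india, india, foxtrot, india]
i=0: L=kilo=BASE, R=delta -> take RIGHT -> delta
i=1: L=juliet=BASE, R=india -> take RIGHT -> india
i=2: L=india R=india -> agree -> india
i=3: L=foxtrot R=foxtrot -> agree -> foxtrot
i=4: L=echo=BASE, R=india -> take RIGHT -> india

Answer: delta
india
india
foxtrot
india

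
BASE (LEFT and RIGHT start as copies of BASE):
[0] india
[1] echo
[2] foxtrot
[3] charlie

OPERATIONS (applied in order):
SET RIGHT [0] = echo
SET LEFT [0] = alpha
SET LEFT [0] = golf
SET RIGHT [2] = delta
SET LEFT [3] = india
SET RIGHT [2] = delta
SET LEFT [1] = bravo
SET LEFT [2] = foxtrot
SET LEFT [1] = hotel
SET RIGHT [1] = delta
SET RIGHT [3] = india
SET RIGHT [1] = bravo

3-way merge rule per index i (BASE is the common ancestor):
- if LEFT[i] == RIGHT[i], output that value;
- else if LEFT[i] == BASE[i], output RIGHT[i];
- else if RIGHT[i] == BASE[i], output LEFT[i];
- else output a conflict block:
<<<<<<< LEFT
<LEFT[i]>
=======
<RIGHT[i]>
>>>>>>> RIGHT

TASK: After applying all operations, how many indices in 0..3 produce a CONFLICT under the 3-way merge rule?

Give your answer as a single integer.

Answer: 2

Derivation:
Final LEFT:  [golf, hotel, foxtrot, india]
Final RIGHT: [echo, bravo, delta, india]
i=0: BASE=india L=golf R=echo all differ -> CONFLICT
i=1: BASE=echo L=hotel R=bravo all differ -> CONFLICT
i=2: L=foxtrot=BASE, R=delta -> take RIGHT -> delta
i=3: L=india R=india -> agree -> india
Conflict count: 2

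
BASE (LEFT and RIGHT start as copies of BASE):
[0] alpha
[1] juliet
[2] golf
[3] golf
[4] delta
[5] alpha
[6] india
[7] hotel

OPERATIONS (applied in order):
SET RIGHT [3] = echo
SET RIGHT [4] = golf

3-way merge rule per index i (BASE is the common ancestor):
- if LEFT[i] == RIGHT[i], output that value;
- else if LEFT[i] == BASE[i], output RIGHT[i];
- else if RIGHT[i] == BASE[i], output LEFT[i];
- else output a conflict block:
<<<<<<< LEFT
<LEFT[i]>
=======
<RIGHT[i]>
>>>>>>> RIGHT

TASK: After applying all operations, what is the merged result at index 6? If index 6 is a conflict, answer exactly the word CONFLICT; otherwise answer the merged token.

Answer: india

Derivation:
Final LEFT:  [alpha, juliet, golf, golf, delta, alpha, india, hotel]
Final RIGHT: [alpha, juliet, golf, echo, golf, alpha, india, hotel]
i=0: L=alpha R=alpha -> agree -> alpha
i=1: L=juliet R=juliet -> agree -> juliet
i=2: L=golf R=golf -> agree -> golf
i=3: L=golf=BASE, R=echo -> take RIGHT -> echo
i=4: L=delta=BASE, R=golf -> take RIGHT -> golf
i=5: L=alpha R=alpha -> agree -> alpha
i=6: L=india R=india -> agree -> india
i=7: L=hotel R=hotel -> agree -> hotel
Index 6 -> india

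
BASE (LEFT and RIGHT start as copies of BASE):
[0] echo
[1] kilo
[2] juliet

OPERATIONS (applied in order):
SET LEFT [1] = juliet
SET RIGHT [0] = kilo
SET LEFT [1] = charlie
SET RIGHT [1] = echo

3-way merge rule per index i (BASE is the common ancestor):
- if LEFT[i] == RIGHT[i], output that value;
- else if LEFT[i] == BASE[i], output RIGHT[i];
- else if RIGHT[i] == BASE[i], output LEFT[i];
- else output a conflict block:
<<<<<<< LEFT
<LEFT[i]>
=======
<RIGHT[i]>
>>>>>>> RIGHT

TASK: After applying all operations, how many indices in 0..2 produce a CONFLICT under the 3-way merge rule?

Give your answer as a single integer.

Answer: 1

Derivation:
Final LEFT:  [echo, charlie, juliet]
Final RIGHT: [kilo, echo, juliet]
i=0: L=echo=BASE, R=kilo -> take RIGHT -> kilo
i=1: BASE=kilo L=charlie R=echo all differ -> CONFLICT
i=2: L=juliet R=juliet -> agree -> juliet
Conflict count: 1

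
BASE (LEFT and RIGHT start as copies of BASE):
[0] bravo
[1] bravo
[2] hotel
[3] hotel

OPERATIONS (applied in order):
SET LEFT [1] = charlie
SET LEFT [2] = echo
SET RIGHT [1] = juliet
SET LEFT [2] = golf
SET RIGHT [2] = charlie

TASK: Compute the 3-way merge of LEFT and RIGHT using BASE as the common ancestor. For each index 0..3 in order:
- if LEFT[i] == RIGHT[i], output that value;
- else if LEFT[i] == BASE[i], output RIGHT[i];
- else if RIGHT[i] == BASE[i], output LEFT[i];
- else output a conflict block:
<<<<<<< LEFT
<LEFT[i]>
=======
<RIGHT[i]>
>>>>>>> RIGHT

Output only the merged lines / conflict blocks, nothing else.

Final LEFT:  [bravo, charlie, golf, hotel]
Final RIGHT: [bravo, juliet, charlie, hotel]
i=0: L=bravo R=bravo -> agree -> bravo
i=1: BASE=bravo L=charlie R=juliet all differ -> CONFLICT
i=2: BASE=hotel L=golf R=charlie all differ -> CONFLICT
i=3: L=hotel R=hotel -> agree -> hotel

Answer: bravo
<<<<<<< LEFT
charlie
=======
juliet
>>>>>>> RIGHT
<<<<<<< LEFT
golf
=======
charlie
>>>>>>> RIGHT
hotel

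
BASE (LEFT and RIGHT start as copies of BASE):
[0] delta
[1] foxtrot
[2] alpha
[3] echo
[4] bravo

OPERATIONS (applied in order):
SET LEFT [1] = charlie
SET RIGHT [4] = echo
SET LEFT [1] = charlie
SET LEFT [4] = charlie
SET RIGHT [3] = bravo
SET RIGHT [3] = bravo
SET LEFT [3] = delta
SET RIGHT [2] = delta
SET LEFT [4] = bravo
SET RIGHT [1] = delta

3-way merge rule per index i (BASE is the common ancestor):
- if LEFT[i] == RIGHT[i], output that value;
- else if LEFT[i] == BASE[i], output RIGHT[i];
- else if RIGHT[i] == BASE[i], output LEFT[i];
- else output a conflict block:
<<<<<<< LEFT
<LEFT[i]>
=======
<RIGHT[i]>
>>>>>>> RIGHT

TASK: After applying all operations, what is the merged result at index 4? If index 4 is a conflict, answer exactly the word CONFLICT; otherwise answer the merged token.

Final LEFT:  [delta, charlie, alpha, delta, bravo]
Final RIGHT: [delta, delta, delta, bravo, echo]
i=0: L=delta R=delta -> agree -> delta
i=1: BASE=foxtrot L=charlie R=delta all differ -> CONFLICT
i=2: L=alpha=BASE, R=delta -> take RIGHT -> delta
i=3: BASE=echo L=delta R=bravo all differ -> CONFLICT
i=4: L=bravo=BASE, R=echo -> take RIGHT -> echo
Index 4 -> echo

Answer: echo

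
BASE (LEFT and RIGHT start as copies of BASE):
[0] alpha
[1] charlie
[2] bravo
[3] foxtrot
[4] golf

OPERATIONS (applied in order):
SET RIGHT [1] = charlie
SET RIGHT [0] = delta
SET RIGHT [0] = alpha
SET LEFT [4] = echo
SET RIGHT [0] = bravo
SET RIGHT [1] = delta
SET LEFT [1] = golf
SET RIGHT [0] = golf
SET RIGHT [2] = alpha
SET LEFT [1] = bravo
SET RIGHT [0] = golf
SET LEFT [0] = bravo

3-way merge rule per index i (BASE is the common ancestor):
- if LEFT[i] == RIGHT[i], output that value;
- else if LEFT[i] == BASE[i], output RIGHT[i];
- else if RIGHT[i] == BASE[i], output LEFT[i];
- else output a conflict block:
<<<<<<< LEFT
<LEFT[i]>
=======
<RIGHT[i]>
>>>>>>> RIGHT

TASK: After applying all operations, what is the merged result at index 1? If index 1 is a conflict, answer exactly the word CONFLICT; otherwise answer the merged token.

Answer: CONFLICT

Derivation:
Final LEFT:  [bravo, bravo, bravo, foxtrot, echo]
Final RIGHT: [golf, delta, alpha, foxtrot, golf]
i=0: BASE=alpha L=bravo R=golf all differ -> CONFLICT
i=1: BASE=charlie L=bravo R=delta all differ -> CONFLICT
i=2: L=bravo=BASE, R=alpha -> take RIGHT -> alpha
i=3: L=foxtrot R=foxtrot -> agree -> foxtrot
i=4: L=echo, R=golf=BASE -> take LEFT -> echo
Index 1 -> CONFLICT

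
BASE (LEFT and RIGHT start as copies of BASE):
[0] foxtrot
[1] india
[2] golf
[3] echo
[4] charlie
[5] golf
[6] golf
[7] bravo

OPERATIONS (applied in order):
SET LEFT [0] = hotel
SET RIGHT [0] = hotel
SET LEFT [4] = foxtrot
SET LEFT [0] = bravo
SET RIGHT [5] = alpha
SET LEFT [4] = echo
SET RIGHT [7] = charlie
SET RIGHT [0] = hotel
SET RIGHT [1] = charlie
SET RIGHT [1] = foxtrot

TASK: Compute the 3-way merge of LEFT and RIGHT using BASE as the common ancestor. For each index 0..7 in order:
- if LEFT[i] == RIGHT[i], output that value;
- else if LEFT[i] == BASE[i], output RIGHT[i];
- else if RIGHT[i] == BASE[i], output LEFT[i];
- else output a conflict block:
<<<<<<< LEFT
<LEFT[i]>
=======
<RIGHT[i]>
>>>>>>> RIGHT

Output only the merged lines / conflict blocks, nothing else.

Answer: <<<<<<< LEFT
bravo
=======
hotel
>>>>>>> RIGHT
foxtrot
golf
echo
echo
alpha
golf
charlie

Derivation:
Final LEFT:  [bravo, india, golf, echo, echo, golf, golf, bravo]
Final RIGHT: [hotel, foxtrot, golf, echo, charlie, alpha, golf, charlie]
i=0: BASE=foxtrot L=bravo R=hotel all differ -> CONFLICT
i=1: L=india=BASE, R=foxtrot -> take RIGHT -> foxtrot
i=2: L=golf R=golf -> agree -> golf
i=3: L=echo R=echo -> agree -> echo
i=4: L=echo, R=charlie=BASE -> take LEFT -> echo
i=5: L=golf=BASE, R=alpha -> take RIGHT -> alpha
i=6: L=golf R=golf -> agree -> golf
i=7: L=bravo=BASE, R=charlie -> take RIGHT -> charlie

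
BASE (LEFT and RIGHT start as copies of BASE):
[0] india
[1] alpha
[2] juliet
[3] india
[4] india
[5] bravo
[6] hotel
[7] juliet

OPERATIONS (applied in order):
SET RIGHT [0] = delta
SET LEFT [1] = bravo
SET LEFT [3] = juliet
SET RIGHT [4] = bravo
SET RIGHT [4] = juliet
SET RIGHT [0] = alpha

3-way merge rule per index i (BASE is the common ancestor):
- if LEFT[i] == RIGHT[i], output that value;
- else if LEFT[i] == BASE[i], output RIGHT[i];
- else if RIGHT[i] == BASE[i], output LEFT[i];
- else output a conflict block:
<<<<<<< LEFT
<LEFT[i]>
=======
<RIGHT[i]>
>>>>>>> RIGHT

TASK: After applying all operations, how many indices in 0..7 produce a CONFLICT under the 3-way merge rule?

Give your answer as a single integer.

Answer: 0

Derivation:
Final LEFT:  [india, bravo, juliet, juliet, india, bravo, hotel, juliet]
Final RIGHT: [alpha, alpha, juliet, india, juliet, bravo, hotel, juliet]
i=0: L=india=BASE, R=alpha -> take RIGHT -> alpha
i=1: L=bravo, R=alpha=BASE -> take LEFT -> bravo
i=2: L=juliet R=juliet -> agree -> juliet
i=3: L=juliet, R=india=BASE -> take LEFT -> juliet
i=4: L=india=BASE, R=juliet -> take RIGHT -> juliet
i=5: L=bravo R=bravo -> agree -> bravo
i=6: L=hotel R=hotel -> agree -> hotel
i=7: L=juliet R=juliet -> agree -> juliet
Conflict count: 0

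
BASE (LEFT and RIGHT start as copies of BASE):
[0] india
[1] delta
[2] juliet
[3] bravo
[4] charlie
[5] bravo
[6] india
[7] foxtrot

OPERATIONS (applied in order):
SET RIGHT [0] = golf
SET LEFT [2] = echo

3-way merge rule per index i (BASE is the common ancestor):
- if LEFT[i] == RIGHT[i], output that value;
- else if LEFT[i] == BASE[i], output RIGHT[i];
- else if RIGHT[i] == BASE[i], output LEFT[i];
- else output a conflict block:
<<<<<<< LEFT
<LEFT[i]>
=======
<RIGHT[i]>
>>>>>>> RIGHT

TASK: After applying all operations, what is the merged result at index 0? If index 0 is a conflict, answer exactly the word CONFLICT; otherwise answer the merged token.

Final LEFT:  [india, delta, echo, bravo, charlie, bravo, india, foxtrot]
Final RIGHT: [golf, delta, juliet, bravo, charlie, bravo, india, foxtrot]
i=0: L=india=BASE, R=golf -> take RIGHT -> golf
i=1: L=delta R=delta -> agree -> delta
i=2: L=echo, R=juliet=BASE -> take LEFT -> echo
i=3: L=bravo R=bravo -> agree -> bravo
i=4: L=charlie R=charlie -> agree -> charlie
i=5: L=bravo R=bravo -> agree -> bravo
i=6: L=india R=india -> agree -> india
i=7: L=foxtrot R=foxtrot -> agree -> foxtrot
Index 0 -> golf

Answer: golf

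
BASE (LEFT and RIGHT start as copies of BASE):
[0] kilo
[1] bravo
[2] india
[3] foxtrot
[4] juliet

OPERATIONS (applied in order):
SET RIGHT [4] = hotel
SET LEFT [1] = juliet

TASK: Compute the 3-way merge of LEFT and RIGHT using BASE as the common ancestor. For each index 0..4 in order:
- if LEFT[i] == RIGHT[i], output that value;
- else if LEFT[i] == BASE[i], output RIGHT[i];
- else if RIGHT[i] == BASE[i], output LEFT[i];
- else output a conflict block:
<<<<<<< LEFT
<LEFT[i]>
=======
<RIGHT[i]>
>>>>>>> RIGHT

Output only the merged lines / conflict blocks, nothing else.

Final LEFT:  [kilo, juliet, india, foxtrot, juliet]
Final RIGHT: [kilo, bravo, india, foxtrot, hotel]
i=0: L=kilo R=kilo -> agree -> kilo
i=1: L=juliet, R=bravo=BASE -> take LEFT -> juliet
i=2: L=india R=india -> agree -> india
i=3: L=foxtrot R=foxtrot -> agree -> foxtrot
i=4: L=juliet=BASE, R=hotel -> take RIGHT -> hotel

Answer: kilo
juliet
india
foxtrot
hotel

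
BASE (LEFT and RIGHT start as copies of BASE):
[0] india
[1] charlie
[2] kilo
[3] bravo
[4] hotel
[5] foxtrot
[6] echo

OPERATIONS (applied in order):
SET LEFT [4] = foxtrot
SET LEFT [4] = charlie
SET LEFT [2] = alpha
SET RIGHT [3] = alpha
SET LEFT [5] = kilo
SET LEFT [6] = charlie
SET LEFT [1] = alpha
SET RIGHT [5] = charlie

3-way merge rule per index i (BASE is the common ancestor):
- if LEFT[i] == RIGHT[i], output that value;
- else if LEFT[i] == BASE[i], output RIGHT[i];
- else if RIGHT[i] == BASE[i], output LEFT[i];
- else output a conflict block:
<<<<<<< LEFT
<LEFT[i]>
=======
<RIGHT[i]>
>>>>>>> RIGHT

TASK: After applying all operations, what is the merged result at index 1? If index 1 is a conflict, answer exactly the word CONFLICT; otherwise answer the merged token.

Answer: alpha

Derivation:
Final LEFT:  [india, alpha, alpha, bravo, charlie, kilo, charlie]
Final RIGHT: [india, charlie, kilo, alpha, hotel, charlie, echo]
i=0: L=india R=india -> agree -> india
i=1: L=alpha, R=charlie=BASE -> take LEFT -> alpha
i=2: L=alpha, R=kilo=BASE -> take LEFT -> alpha
i=3: L=bravo=BASE, R=alpha -> take RIGHT -> alpha
i=4: L=charlie, R=hotel=BASE -> take LEFT -> charlie
i=5: BASE=foxtrot L=kilo R=charlie all differ -> CONFLICT
i=6: L=charlie, R=echo=BASE -> take LEFT -> charlie
Index 1 -> alpha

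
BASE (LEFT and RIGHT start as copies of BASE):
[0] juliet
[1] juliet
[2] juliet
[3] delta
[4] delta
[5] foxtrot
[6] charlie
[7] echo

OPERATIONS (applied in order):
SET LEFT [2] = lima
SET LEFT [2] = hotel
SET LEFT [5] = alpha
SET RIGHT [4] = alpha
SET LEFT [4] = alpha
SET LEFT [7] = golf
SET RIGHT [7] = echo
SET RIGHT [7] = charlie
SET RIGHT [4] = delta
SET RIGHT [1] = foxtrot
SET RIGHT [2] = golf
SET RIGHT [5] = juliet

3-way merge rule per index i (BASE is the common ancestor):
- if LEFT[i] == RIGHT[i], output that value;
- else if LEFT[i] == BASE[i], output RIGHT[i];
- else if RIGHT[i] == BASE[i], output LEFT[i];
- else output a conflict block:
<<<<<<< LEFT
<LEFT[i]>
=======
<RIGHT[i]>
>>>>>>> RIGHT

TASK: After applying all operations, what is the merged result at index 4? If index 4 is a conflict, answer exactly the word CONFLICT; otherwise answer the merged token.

Final LEFT:  [juliet, juliet, hotel, delta, alpha, alpha, charlie, golf]
Final RIGHT: [juliet, foxtrot, golf, delta, delta, juliet, charlie, charlie]
i=0: L=juliet R=juliet -> agree -> juliet
i=1: L=juliet=BASE, R=foxtrot -> take RIGHT -> foxtrot
i=2: BASE=juliet L=hotel R=golf all differ -> CONFLICT
i=3: L=delta R=delta -> agree -> delta
i=4: L=alpha, R=delta=BASE -> take LEFT -> alpha
i=5: BASE=foxtrot L=alpha R=juliet all differ -> CONFLICT
i=6: L=charlie R=charlie -> agree -> charlie
i=7: BASE=echo L=golf R=charlie all differ -> CONFLICT
Index 4 -> alpha

Answer: alpha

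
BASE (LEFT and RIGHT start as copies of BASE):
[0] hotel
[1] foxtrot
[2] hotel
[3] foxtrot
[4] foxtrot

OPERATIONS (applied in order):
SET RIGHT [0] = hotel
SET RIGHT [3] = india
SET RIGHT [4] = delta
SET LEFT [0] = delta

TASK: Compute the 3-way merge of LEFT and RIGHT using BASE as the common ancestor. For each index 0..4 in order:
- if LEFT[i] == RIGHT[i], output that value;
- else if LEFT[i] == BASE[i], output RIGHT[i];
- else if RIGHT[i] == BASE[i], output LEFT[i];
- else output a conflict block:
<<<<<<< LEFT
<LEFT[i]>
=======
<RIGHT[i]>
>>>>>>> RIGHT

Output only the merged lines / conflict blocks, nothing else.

Answer: delta
foxtrot
hotel
india
delta

Derivation:
Final LEFT:  [delta, foxtrot, hotel, foxtrot, foxtrot]
Final RIGHT: [hotel, foxtrot, hotel, india, delta]
i=0: L=delta, R=hotel=BASE -> take LEFT -> delta
i=1: L=foxtrot R=foxtrot -> agree -> foxtrot
i=2: L=hotel R=hotel -> agree -> hotel
i=3: L=foxtrot=BASE, R=india -> take RIGHT -> india
i=4: L=foxtrot=BASE, R=delta -> take RIGHT -> delta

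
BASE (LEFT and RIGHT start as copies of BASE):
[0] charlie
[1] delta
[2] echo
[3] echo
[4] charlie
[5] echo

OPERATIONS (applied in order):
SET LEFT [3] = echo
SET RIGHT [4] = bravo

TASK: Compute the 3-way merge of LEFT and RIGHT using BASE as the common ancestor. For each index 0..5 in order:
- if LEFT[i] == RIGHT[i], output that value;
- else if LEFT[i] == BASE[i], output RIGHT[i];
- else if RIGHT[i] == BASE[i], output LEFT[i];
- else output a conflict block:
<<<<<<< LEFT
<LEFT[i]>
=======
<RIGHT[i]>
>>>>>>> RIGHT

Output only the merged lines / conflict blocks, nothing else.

Answer: charlie
delta
echo
echo
bravo
echo

Derivation:
Final LEFT:  [charlie, delta, echo, echo, charlie, echo]
Final RIGHT: [charlie, delta, echo, echo, bravo, echo]
i=0: L=charlie R=charlie -> agree -> charlie
i=1: L=delta R=delta -> agree -> delta
i=2: L=echo R=echo -> agree -> echo
i=3: L=echo R=echo -> agree -> echo
i=4: L=charlie=BASE, R=bravo -> take RIGHT -> bravo
i=5: L=echo R=echo -> agree -> echo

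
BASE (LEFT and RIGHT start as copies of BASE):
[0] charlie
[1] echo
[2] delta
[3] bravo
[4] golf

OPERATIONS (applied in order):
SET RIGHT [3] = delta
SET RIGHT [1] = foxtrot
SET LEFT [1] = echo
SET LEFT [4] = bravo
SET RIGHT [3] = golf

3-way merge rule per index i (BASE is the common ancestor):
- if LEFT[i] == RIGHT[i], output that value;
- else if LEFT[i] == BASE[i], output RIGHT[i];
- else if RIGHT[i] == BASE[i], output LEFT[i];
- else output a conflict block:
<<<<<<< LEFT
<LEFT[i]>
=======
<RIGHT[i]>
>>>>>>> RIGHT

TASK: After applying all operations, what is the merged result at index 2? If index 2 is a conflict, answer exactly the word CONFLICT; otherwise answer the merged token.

Final LEFT:  [charlie, echo, delta, bravo, bravo]
Final RIGHT: [charlie, foxtrot, delta, golf, golf]
i=0: L=charlie R=charlie -> agree -> charlie
i=1: L=echo=BASE, R=foxtrot -> take RIGHT -> foxtrot
i=2: L=delta R=delta -> agree -> delta
i=3: L=bravo=BASE, R=golf -> take RIGHT -> golf
i=4: L=bravo, R=golf=BASE -> take LEFT -> bravo
Index 2 -> delta

Answer: delta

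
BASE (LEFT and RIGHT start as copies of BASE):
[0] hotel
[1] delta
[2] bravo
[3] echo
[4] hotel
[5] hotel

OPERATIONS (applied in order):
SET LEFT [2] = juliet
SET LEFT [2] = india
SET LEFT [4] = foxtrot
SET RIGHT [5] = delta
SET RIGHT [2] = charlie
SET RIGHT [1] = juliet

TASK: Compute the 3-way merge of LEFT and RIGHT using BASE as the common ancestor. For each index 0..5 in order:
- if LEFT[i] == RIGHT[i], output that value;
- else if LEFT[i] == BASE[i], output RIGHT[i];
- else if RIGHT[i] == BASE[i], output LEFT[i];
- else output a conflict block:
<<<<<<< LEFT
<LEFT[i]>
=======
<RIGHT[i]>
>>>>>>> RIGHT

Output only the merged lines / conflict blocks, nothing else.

Final LEFT:  [hotel, delta, india, echo, foxtrot, hotel]
Final RIGHT: [hotel, juliet, charlie, echo, hotel, delta]
i=0: L=hotel R=hotel -> agree -> hotel
i=1: L=delta=BASE, R=juliet -> take RIGHT -> juliet
i=2: BASE=bravo L=india R=charlie all differ -> CONFLICT
i=3: L=echo R=echo -> agree -> echo
i=4: L=foxtrot, R=hotel=BASE -> take LEFT -> foxtrot
i=5: L=hotel=BASE, R=delta -> take RIGHT -> delta

Answer: hotel
juliet
<<<<<<< LEFT
india
=======
charlie
>>>>>>> RIGHT
echo
foxtrot
delta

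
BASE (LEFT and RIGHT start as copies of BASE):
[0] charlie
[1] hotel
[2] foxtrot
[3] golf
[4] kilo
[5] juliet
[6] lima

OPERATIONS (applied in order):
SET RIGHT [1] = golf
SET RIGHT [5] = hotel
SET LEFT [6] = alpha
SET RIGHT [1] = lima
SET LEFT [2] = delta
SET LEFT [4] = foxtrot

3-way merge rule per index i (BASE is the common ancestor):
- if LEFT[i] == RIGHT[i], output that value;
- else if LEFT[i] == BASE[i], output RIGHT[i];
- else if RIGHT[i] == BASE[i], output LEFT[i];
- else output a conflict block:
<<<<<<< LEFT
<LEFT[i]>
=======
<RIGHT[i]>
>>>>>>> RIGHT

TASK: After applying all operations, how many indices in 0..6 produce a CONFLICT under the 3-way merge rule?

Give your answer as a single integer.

Final LEFT:  [charlie, hotel, delta, golf, foxtrot, juliet, alpha]
Final RIGHT: [charlie, lima, foxtrot, golf, kilo, hotel, lima]
i=0: L=charlie R=charlie -> agree -> charlie
i=1: L=hotel=BASE, R=lima -> take RIGHT -> lima
i=2: L=delta, R=foxtrot=BASE -> take LEFT -> delta
i=3: L=golf R=golf -> agree -> golf
i=4: L=foxtrot, R=kilo=BASE -> take LEFT -> foxtrot
i=5: L=juliet=BASE, R=hotel -> take RIGHT -> hotel
i=6: L=alpha, R=lima=BASE -> take LEFT -> alpha
Conflict count: 0

Answer: 0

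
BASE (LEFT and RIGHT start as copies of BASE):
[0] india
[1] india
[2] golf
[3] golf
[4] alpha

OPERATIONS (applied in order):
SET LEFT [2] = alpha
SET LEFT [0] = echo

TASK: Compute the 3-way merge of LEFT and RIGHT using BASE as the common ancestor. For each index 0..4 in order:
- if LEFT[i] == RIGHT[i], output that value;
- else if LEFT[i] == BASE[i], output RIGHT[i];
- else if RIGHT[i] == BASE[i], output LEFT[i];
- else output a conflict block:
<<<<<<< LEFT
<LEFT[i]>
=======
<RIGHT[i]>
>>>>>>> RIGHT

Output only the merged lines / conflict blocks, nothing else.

Final LEFT:  [echo, india, alpha, golf, alpha]
Final RIGHT: [india, india, golf, golf, alpha]
i=0: L=echo, R=india=BASE -> take LEFT -> echo
i=1: L=india R=india -> agree -> india
i=2: L=alpha, R=golf=BASE -> take LEFT -> alpha
i=3: L=golf R=golf -> agree -> golf
i=4: L=alpha R=alpha -> agree -> alpha

Answer: echo
india
alpha
golf
alpha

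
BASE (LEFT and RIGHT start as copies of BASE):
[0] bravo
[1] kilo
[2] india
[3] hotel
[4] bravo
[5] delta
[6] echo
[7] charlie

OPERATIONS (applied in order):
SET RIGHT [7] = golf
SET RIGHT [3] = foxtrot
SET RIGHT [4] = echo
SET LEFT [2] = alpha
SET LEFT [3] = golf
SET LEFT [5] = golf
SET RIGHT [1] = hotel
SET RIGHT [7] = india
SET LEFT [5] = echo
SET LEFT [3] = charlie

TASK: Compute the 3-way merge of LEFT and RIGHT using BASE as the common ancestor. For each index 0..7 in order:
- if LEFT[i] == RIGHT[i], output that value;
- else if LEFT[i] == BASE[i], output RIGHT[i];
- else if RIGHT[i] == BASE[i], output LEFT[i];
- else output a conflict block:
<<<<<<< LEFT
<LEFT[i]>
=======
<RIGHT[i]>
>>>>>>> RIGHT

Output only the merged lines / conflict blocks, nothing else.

Answer: bravo
hotel
alpha
<<<<<<< LEFT
charlie
=======
foxtrot
>>>>>>> RIGHT
echo
echo
echo
india

Derivation:
Final LEFT:  [bravo, kilo, alpha, charlie, bravo, echo, echo, charlie]
Final RIGHT: [bravo, hotel, india, foxtrot, echo, delta, echo, india]
i=0: L=bravo R=bravo -> agree -> bravo
i=1: L=kilo=BASE, R=hotel -> take RIGHT -> hotel
i=2: L=alpha, R=india=BASE -> take LEFT -> alpha
i=3: BASE=hotel L=charlie R=foxtrot all differ -> CONFLICT
i=4: L=bravo=BASE, R=echo -> take RIGHT -> echo
i=5: L=echo, R=delta=BASE -> take LEFT -> echo
i=6: L=echo R=echo -> agree -> echo
i=7: L=charlie=BASE, R=india -> take RIGHT -> india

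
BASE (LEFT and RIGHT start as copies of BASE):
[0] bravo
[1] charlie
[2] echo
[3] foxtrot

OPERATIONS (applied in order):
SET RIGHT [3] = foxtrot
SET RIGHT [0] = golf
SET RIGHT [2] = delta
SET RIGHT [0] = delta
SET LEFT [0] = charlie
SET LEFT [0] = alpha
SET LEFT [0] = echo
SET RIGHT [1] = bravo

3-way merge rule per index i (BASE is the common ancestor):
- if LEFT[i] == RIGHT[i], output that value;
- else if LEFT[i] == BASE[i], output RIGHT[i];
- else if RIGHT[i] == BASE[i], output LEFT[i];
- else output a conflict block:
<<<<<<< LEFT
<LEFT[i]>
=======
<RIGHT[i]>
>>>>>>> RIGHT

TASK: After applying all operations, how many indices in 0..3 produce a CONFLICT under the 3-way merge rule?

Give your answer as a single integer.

Answer: 1

Derivation:
Final LEFT:  [echo, charlie, echo, foxtrot]
Final RIGHT: [delta, bravo, delta, foxtrot]
i=0: BASE=bravo L=echo R=delta all differ -> CONFLICT
i=1: L=charlie=BASE, R=bravo -> take RIGHT -> bravo
i=2: L=echo=BASE, R=delta -> take RIGHT -> delta
i=3: L=foxtrot R=foxtrot -> agree -> foxtrot
Conflict count: 1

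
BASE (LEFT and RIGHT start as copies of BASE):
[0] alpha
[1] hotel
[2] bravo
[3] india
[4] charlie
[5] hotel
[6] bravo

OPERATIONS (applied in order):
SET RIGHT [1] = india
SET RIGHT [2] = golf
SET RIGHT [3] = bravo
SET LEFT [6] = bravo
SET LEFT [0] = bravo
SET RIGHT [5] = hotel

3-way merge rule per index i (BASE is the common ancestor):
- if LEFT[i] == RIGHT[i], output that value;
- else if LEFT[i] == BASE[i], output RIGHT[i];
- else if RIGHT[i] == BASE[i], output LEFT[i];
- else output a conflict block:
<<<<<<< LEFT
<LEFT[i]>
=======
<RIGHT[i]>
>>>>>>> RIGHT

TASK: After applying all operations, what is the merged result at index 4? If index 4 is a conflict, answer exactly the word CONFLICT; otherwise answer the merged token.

Final LEFT:  [bravo, hotel, bravo, india, charlie, hotel, bravo]
Final RIGHT: [alpha, india, golf, bravo, charlie, hotel, bravo]
i=0: L=bravo, R=alpha=BASE -> take LEFT -> bravo
i=1: L=hotel=BASE, R=india -> take RIGHT -> india
i=2: L=bravo=BASE, R=golf -> take RIGHT -> golf
i=3: L=india=BASE, R=bravo -> take RIGHT -> bravo
i=4: L=charlie R=charlie -> agree -> charlie
i=5: L=hotel R=hotel -> agree -> hotel
i=6: L=bravo R=bravo -> agree -> bravo
Index 4 -> charlie

Answer: charlie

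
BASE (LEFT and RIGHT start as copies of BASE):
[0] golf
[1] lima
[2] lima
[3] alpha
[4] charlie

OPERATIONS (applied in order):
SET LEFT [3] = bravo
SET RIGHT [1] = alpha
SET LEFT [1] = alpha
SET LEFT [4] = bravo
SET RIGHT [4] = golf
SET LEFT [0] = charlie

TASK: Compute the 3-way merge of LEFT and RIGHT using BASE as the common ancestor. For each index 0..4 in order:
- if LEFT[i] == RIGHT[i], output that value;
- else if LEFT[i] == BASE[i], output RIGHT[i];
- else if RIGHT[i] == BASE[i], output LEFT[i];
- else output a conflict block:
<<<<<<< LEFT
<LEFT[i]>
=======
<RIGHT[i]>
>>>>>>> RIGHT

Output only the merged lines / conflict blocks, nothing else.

Answer: charlie
alpha
lima
bravo
<<<<<<< LEFT
bravo
=======
golf
>>>>>>> RIGHT

Derivation:
Final LEFT:  [charlie, alpha, lima, bravo, bravo]
Final RIGHT: [golf, alpha, lima, alpha, golf]
i=0: L=charlie, R=golf=BASE -> take LEFT -> charlie
i=1: L=alpha R=alpha -> agree -> alpha
i=2: L=lima R=lima -> agree -> lima
i=3: L=bravo, R=alpha=BASE -> take LEFT -> bravo
i=4: BASE=charlie L=bravo R=golf all differ -> CONFLICT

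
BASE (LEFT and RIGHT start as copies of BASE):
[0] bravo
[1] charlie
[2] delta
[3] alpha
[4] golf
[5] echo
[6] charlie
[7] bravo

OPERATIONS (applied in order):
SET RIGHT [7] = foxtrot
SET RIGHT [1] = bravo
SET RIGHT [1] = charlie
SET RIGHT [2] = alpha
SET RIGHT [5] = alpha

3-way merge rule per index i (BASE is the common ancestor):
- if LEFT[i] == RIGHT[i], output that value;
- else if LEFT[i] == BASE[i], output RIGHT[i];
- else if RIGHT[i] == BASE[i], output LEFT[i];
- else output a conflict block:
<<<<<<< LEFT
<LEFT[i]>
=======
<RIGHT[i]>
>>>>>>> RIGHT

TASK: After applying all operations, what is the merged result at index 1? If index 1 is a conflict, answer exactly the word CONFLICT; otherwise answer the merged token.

Answer: charlie

Derivation:
Final LEFT:  [bravo, charlie, delta, alpha, golf, echo, charlie, bravo]
Final RIGHT: [bravo, charlie, alpha, alpha, golf, alpha, charlie, foxtrot]
i=0: L=bravo R=bravo -> agree -> bravo
i=1: L=charlie R=charlie -> agree -> charlie
i=2: L=delta=BASE, R=alpha -> take RIGHT -> alpha
i=3: L=alpha R=alpha -> agree -> alpha
i=4: L=golf R=golf -> agree -> golf
i=5: L=echo=BASE, R=alpha -> take RIGHT -> alpha
i=6: L=charlie R=charlie -> agree -> charlie
i=7: L=bravo=BASE, R=foxtrot -> take RIGHT -> foxtrot
Index 1 -> charlie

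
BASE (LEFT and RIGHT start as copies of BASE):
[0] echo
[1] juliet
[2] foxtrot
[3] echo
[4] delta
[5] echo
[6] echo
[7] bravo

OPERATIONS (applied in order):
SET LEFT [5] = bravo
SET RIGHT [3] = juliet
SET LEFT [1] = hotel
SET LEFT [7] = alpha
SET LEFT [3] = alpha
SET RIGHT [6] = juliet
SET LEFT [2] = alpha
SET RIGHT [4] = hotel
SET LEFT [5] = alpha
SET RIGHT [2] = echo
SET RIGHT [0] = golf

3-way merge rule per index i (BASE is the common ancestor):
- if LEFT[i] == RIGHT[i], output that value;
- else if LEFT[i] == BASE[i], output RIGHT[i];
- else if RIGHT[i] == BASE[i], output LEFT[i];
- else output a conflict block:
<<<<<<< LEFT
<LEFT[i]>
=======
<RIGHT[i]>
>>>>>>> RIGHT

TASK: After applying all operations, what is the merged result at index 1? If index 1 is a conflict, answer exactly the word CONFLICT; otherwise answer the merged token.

Answer: hotel

Derivation:
Final LEFT:  [echo, hotel, alpha, alpha, delta, alpha, echo, alpha]
Final RIGHT: [golf, juliet, echo, juliet, hotel, echo, juliet, bravo]
i=0: L=echo=BASE, R=golf -> take RIGHT -> golf
i=1: L=hotel, R=juliet=BASE -> take LEFT -> hotel
i=2: BASE=foxtrot L=alpha R=echo all differ -> CONFLICT
i=3: BASE=echo L=alpha R=juliet all differ -> CONFLICT
i=4: L=delta=BASE, R=hotel -> take RIGHT -> hotel
i=5: L=alpha, R=echo=BASE -> take LEFT -> alpha
i=6: L=echo=BASE, R=juliet -> take RIGHT -> juliet
i=7: L=alpha, R=bravo=BASE -> take LEFT -> alpha
Index 1 -> hotel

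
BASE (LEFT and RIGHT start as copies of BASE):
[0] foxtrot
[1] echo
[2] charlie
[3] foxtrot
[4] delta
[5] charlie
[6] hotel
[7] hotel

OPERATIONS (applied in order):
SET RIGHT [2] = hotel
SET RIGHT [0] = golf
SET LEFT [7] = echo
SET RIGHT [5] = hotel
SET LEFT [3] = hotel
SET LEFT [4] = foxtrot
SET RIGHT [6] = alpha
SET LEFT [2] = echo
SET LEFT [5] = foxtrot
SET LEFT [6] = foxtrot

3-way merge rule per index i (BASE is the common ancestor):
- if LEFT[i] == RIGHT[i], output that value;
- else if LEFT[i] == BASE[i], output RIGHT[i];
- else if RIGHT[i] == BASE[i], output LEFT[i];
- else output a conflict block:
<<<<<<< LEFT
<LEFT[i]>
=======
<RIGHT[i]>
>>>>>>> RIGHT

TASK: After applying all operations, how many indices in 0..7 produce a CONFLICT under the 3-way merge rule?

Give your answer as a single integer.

Answer: 3

Derivation:
Final LEFT:  [foxtrot, echo, echo, hotel, foxtrot, foxtrot, foxtrot, echo]
Final RIGHT: [golf, echo, hotel, foxtrot, delta, hotel, alpha, hotel]
i=0: L=foxtrot=BASE, R=golf -> take RIGHT -> golf
i=1: L=echo R=echo -> agree -> echo
i=2: BASE=charlie L=echo R=hotel all differ -> CONFLICT
i=3: L=hotel, R=foxtrot=BASE -> take LEFT -> hotel
i=4: L=foxtrot, R=delta=BASE -> take LEFT -> foxtrot
i=5: BASE=charlie L=foxtrot R=hotel all differ -> CONFLICT
i=6: BASE=hotel L=foxtrot R=alpha all differ -> CONFLICT
i=7: L=echo, R=hotel=BASE -> take LEFT -> echo
Conflict count: 3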